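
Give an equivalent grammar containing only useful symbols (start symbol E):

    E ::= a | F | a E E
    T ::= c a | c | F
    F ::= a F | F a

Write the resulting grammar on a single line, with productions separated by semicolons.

Generating nonterminals: {E, T}.
Reachable from E after that: {E}.
Removed useless symbols: {F, T} and every production mentioning them.

E ::= a | a E E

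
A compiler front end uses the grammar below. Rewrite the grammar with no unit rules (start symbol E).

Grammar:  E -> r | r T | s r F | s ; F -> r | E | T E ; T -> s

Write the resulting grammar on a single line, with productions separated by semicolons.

E -> r | r T | s r F | s; F -> r | r T | s r F | s | T E; T -> s

Unit pairs: F ⇒* {E}.
For every A with A ⇒* B via unit rules, add B's non-unit alternatives to A; then delete every rule of the form X → Y.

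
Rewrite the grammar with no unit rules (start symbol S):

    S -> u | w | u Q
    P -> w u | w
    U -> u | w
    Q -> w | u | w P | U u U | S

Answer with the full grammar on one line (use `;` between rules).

Unit pairs: Q ⇒* {S}.
Replace each nonterminal's rules with the union of the non-unit rules of every nonterminal it unit-derives.

S -> u | w | u Q; P -> w u | w; U -> u | w; Q -> u | w | u Q | w P | U u U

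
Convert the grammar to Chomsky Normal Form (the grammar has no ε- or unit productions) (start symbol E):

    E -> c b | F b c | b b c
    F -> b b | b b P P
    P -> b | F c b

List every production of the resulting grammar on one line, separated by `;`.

E -> X1 X2 | F Y1 | X2 Y2; F -> X2 X2 | X2 Y3; P -> b | F Y5; X1 -> c; X2 -> b; Y1 -> X2 X1; Y2 -> X2 X1; Y3 -> X2 Y4; Y4 -> P P; Y5 -> X1 X2

Introduce a nonterminal for each terminal appearing in a rule of length ≥ 2: X1 → c, X2 → b.
Binarize each right-hand side of length ≥ 3 by chaining fresh nonterminals (Y1, Y2, …): affected rules were E → F X2 X1; E → X2 X2 X1; F → X2 X2 P P; P → F X1 X2.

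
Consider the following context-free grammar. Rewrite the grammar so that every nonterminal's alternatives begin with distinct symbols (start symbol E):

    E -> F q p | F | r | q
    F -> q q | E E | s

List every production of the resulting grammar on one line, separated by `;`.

E has alternatives sharing prefix 'F': factor to E → F E' with E' → q p | ε.

E -> r | q | F E'; F -> q q | E E | s; E' -> q p | ε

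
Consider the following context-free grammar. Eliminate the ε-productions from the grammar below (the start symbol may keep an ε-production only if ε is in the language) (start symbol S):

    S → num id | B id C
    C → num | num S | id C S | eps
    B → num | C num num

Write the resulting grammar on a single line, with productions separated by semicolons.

Nullable set = {C}.
ε ∉ L(G), so no ε-production is kept.
For each production, add variants omitting each subset of nullable occurrences: S → B id C gives B id C | B id. C → id C S gives id C S | id S. B → C num num gives C num num | num num.

S → num id | B id C | B id; C → num | num S | id C S | id S; B → num | C num num | num num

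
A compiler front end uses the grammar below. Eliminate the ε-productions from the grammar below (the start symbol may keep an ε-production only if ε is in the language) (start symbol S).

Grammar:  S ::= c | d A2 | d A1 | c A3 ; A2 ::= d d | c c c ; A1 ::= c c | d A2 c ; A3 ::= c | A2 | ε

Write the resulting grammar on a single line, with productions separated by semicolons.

The nullable symbols are {A3}.
ε ∉ L(G), so no ε-production is kept.

S ::= c | d A2 | d A1 | c A3; A2 ::= d d | c c c; A1 ::= c c | d A2 c; A3 ::= c | A2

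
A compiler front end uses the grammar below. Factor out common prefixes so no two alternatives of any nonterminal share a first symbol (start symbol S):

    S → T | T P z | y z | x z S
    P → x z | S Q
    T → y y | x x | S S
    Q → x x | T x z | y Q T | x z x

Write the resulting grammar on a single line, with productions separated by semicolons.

S has alternatives sharing prefix 'T': factor to S → T S' with S' → ε | P z.
Q has alternatives sharing prefix 'x': factor to Q → x Q' with Q' → x | z x.

S → y z | x z S | T S'; P → x z | S Q; T → y y | x x | S S; Q → T x z | y Q T | x Q'; S' → eps | P z; Q' → x | z x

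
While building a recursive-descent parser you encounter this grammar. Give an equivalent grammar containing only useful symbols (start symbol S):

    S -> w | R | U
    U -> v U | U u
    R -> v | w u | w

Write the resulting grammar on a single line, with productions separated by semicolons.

S -> w | R; R -> v | w u | w

Generating nonterminals: {R, S}.
Reachable from S after that: {R, S}.
Removed useless symbols: {U} and every production mentioning them.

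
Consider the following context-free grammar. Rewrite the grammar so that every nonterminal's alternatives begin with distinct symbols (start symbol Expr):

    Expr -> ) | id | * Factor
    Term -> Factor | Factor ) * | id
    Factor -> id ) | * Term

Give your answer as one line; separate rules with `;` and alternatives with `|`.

Expr -> ) | id | * Factor; Term -> id | Factor Term1; Factor -> id ) | * Term; Term1 -> ε | ) *

Term has alternatives sharing prefix 'Factor': factor to Term → Factor Term1 with Term1 → ε | ) *.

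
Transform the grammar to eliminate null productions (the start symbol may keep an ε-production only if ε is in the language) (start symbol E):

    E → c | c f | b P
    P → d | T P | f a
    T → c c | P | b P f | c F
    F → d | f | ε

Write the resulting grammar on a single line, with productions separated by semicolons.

E → c | c f | b P; P → d | T P | f a; T → c c | P | b P f | c F | c; F → d | f

The nullable symbols are {F}.
ε ∉ L(G), so no ε-production is kept.
Expand every rule over subsets of its nullable positions: T → c F gives c F | c.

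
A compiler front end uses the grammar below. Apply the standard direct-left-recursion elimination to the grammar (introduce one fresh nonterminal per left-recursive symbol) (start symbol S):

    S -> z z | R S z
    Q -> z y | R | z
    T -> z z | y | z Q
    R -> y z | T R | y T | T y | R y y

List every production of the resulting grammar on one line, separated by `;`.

Directly left-recursive nonterminal: R.
For R: α = {y y}, β = {y z, T R, y T, T y}. Rewrite as R → β R' and R' → α R' | ε.

S -> z z | R S z; Q -> z y | R | z; T -> z z | y | z Q; R -> y z R' | T R R' | y T R' | T y R'; R' -> y y R' | ε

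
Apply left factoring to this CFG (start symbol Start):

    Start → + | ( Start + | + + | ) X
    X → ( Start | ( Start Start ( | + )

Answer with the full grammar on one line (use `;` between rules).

Start → ( Start + | ) X | + Start1; X → + ) | ( Start X1; Start1 → ε | +; X1 → ε | Start (

Start has alternatives sharing prefix '+': factor to Start → + Start1 with Start1 → ε | +.
X has alternatives sharing prefix '( Start': factor to X → ( Start X1 with X1 → ε | Start (.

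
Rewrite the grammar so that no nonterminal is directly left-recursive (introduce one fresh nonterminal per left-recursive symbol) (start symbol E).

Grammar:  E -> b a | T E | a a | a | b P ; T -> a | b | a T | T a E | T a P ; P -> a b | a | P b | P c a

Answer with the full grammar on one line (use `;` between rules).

T, P are directly left-recursive.
For T: α = {a E, a P}, β = {a, b, a T}. Rewrite as T → β T' and T' → α T' | ε.
For P: α = {b, c a}, β = {a b, a}. Rewrite as P → β P' and P' → α P' | ε.

E -> b a | T E | a a | a | b P; T -> a T' | b T' | a T T'; P -> a b P' | a P'; T' -> a E T' | a P T' | ε; P' -> b P' | c a P' | ε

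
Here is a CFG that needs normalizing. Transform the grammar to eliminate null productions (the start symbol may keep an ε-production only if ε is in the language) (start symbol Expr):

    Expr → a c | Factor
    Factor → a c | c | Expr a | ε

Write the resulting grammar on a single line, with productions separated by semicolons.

Nullable set = {Expr, Factor}.
ε ∈ L(G) since Expr is nullable, so keep Expr → ε.
For each production, add variants omitting each subset of nullable occurrences: Factor → Expr a gives Expr a | a.

Expr → a c | Factor | ε; Factor → a c | c | Expr a | a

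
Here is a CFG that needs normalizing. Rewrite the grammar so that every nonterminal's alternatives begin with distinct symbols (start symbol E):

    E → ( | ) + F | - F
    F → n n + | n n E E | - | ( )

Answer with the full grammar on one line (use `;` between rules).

E → ( | ) + F | - F; F → - | ( ) | n n F'; F' → + | E E

F has alternatives sharing prefix 'n n': factor to F → n n F' with F' → + | E E.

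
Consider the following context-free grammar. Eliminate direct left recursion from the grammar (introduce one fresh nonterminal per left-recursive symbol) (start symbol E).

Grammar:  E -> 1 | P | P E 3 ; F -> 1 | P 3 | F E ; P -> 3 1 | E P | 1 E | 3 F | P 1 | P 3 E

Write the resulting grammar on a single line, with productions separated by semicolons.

F, P are directly left-recursive.
For F: α = {E}, β = {1, P 3}. Rewrite as F → β F' and F' → α F' | ε.
For P: α = {1, 3 E}, β = {3 1, E P, 1 E, 3 F}. Rewrite as P → β P' and P' → α P' | ε.

E -> 1 | P | P E 3; F -> 1 F' | P 3 F'; P -> 3 1 P' | E P P' | 1 E P' | 3 F P'; F' -> E F' | ε; P' -> 1 P' | 3 E P' | ε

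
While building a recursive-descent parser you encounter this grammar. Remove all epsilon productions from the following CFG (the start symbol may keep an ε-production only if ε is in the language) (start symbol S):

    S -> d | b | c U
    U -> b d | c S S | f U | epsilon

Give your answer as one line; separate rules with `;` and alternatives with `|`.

Nullable nonterminals: {U}.
ε ∉ L(G), so no ε-production is kept.
Expand every rule over subsets of its nullable positions: S → c U gives c U | c. U → f U gives f U | f.

S -> d | b | c U | c; U -> b d | c S S | f U | f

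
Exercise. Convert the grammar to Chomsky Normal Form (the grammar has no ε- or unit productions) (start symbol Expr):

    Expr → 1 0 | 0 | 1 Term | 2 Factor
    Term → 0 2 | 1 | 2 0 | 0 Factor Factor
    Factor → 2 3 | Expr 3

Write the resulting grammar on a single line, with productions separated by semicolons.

Introduce a nonterminal for each terminal appearing in a rule of length ≥ 2: X1 → 1, X2 → 0, X3 → 2, X4 → 3.
Binarize each right-hand side of length ≥ 3 by chaining fresh nonterminals (Y1, Y2, …): affected rules were Term → X2 Factor Factor.

Expr → X1 X2 | 0 | X1 Term | X3 Factor; Term → X2 X3 | 1 | X3 X2 | X2 Y1; Factor → X3 X4 | Expr X4; X1 → 1; X2 → 0; X3 → 2; X4 → 3; Y1 → Factor Factor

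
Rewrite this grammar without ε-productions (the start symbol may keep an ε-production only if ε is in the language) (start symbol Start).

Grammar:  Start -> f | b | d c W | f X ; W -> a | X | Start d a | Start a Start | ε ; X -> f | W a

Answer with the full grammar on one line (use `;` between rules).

Start -> f | b | d c W | d c | f X; W -> a | X | Start d a | Start a Start; X -> f | W a | a

Nullable set = {W}.
ε ∉ L(G), so no ε-production is kept.
For each production, add variants omitting each subset of nullable occurrences: Start → d c W gives d c W | d c. X → W a gives W a | a.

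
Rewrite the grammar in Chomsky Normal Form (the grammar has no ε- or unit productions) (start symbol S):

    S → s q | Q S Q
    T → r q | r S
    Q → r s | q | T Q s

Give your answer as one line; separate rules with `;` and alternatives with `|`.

Introduce a nonterminal for each terminal appearing in a rule of length ≥ 2: X1 → s, X2 → q, X3 → r.
Binarize each right-hand side of length ≥ 3 by chaining fresh nonterminals (Y1, Y2, …): affected rules were S → Q S Q; Q → T Q X1.

S → X1 X2 | Q Y1; T → X3 X2 | X3 S; Q → X3 X1 | q | T Y2; X1 → s; X2 → q; X3 → r; Y1 → S Q; Y2 → Q X1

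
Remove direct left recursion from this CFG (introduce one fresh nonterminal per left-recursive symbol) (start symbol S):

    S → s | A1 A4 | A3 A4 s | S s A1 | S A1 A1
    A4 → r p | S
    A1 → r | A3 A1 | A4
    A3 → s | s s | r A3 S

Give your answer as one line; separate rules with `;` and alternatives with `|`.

Directly left-recursive nonterminal: S.
For S: α = {s A1, A1 A1}, β = {s, A1 A4, A3 A4 s}. Rewrite as S → β S' and S' → α S' | ε.

S → s S' | A1 A4 S' | A3 A4 s S'; A4 → r p | S; A1 → r | A3 A1 | A4; A3 → s | s s | r A3 S; S' → s A1 S' | A1 A1 S' | ε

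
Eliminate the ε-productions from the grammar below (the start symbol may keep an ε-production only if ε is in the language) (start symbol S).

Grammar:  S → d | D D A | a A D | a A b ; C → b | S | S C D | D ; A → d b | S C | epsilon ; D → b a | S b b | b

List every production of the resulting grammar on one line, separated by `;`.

Nullable nonterminals: {A}.
ε ∉ L(G), so no ε-production is kept.
For each production, add variants omitting each subset of nullable occurrences: S → D D A gives D D A | D D. S → a A D gives a A D | a D. S → a A b gives a A b | a b.

S → d | D D A | D D | a A D | a D | a A b | a b; C → b | S | S C D | D; A → d b | S C; D → b a | S b b | b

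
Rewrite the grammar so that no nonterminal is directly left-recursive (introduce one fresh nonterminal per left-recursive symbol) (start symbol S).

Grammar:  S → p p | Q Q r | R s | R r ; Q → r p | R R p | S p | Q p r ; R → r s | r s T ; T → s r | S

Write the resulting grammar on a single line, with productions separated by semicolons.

Directly left-recursive nonterminal: Q.
For Q: α = {p r}, β = {r p, R R p, S p}. Rewrite as Q → β Q' and Q' → α Q' | ε.

S → p p | Q Q r | R s | R r; Q → r p Q' | R R p Q' | S p Q'; R → r s | r s T; T → s r | S; Q' → p r Q' | ε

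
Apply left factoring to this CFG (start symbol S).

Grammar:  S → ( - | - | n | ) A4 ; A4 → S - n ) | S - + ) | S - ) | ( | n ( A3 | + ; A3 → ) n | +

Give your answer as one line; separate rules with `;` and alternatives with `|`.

A4 has alternatives sharing prefix 'S -': factor to A4 → S - A4' with A4' → n ) | + ) | ).

S → ( - | - | n | ) A4; A4 → ( | n ( A3 | + | S - A4'; A3 → ) n | +; A4' → n ) | + ) | )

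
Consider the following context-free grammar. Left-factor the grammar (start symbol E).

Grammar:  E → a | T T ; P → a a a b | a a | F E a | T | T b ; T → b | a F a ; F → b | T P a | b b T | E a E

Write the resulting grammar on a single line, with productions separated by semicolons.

E → a | T T; P → F E a | a a P' | T P''; T → b | a F a; F → T P a | E a E | b F'; P' → a b | ε; P'' → ε | b; F' → ε | b T

P has alternatives sharing prefix 'a a': factor to P → a a P' with P' → a b | ε.
P has alternatives sharing prefix 'T': factor to P → T P'' with P'' → ε | b.
F has alternatives sharing prefix 'b': factor to F → b F' with F' → ε | b T.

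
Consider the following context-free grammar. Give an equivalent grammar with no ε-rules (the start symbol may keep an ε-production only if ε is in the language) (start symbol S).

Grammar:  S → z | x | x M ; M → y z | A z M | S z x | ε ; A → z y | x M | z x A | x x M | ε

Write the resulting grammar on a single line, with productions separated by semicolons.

Nullable set = {A, M}.
ε ∉ L(G), so no ε-production is kept.
Add the nullable-subset variants: M → A z M gives A z M | A z | z M | z. A → x M gives x M | x. A → z x A gives z x A | z x. A → x x M gives x x M | x x.

S → z | x | x M; M → y z | A z M | A z | z M | z | S z x; A → z y | x M | x | z x A | z x | x x M | x x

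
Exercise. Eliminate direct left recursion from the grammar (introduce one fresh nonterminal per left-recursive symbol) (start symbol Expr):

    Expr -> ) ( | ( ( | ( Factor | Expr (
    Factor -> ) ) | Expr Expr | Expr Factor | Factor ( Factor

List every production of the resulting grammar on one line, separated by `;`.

Left recursion appears on Expr, Factor.
For Expr: α = {(}, β = {) (, ( (, ( Factor}. Rewrite as Expr → β Expr1 and Expr1 → α Expr1 | ε.
For Factor: α = {( Factor}, β = {) ), Expr Expr, Expr Factor}. Rewrite as Factor → β Factor1 and Factor1 → α Factor1 | ε.

Expr -> ) ( Expr1 | ( ( Expr1 | ( Factor Expr1; Factor -> ) ) Factor1 | Expr Expr Factor1 | Expr Factor Factor1; Expr1 -> ( Expr1 | ε; Factor1 -> ( Factor Factor1 | ε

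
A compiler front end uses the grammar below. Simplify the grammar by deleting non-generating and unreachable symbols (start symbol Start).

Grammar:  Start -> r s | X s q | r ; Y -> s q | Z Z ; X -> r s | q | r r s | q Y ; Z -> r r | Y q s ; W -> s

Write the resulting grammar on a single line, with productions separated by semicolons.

Start -> r s | X s q | r; Y -> s q | Z Z; X -> r s | q | r r s | q Y; Z -> r r | Y q s

Generating nonterminals: {Start, W, X, Y, Z}.
Reachable from Start after that: {Start, X, Y, Z}.
Removed useless symbols: {W} and every production mentioning them.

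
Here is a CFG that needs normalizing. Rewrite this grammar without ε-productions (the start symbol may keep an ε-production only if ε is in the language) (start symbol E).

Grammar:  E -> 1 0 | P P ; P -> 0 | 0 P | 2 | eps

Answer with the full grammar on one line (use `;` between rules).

E -> 1 0 | P P | P | eps; P -> 0 | 0 P | 2

Nullable nonterminals: {E, P}.
ε ∈ L(G) since E is nullable, so keep E → ε.
Add the nullable-subset variants: E → P P gives P P | P.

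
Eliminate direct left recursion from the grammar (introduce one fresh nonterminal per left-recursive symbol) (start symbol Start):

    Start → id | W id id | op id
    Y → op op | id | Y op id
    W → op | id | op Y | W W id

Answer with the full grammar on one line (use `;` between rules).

Start → id | W id id | op id; Y → op op Y1 | id Y1; W → op W1 | id W1 | op Y W1; Y1 → op id Y1 | ε; W1 → W id W1 | ε

Y, W are directly left-recursive.
For Y: α = {op id}, β = {op op, id}. Rewrite as Y → β Y1 and Y1 → α Y1 | ε.
For W: α = {W id}, β = {op, id, op Y}. Rewrite as W → β W1 and W1 → α W1 | ε.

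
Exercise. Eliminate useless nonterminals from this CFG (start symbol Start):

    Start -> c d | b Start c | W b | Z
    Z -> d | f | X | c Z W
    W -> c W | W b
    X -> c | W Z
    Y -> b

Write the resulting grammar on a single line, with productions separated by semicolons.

Generating nonterminals: {Start, X, Y, Z}.
Reachable from Start after that: {Start, X, Z}.
Removed useless symbols: {W, Y} and every production mentioning them.

Start -> c d | b Start c | Z; Z -> d | f | X; X -> c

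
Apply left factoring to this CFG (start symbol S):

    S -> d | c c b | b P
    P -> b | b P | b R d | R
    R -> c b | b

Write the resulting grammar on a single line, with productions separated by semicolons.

P has alternatives sharing prefix 'b': factor to P → b P' with P' → ε | P | R d.

S -> d | c c b | b P; P -> R | b P'; R -> c b | b; P' -> eps | P | R d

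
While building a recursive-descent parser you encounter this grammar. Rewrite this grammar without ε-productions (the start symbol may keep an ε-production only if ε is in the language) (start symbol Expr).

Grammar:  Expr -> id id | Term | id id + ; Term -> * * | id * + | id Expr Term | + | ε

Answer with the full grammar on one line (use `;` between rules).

Expr -> id id | Term | id id + | ε; Term -> * * | id * + | id Expr Term | id Expr | id Term | id | +

Nullable set = {Expr, Term}.
ε ∈ L(G) since Expr is nullable, so keep Expr → ε.
Expand every rule over subsets of its nullable positions: Term → id Expr Term gives id Expr Term | id Expr | id Term | id.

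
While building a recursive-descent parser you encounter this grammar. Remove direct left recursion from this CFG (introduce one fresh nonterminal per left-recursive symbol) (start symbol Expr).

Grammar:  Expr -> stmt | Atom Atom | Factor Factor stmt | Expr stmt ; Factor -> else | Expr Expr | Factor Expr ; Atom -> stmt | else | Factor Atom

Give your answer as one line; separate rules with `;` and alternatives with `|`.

Expr -> stmt Expr1 | Atom Atom Expr1 | Factor Factor stmt Expr1; Factor -> else Factor1 | Expr Expr Factor1; Atom -> stmt | else | Factor Atom; Expr1 -> stmt Expr1 | ε; Factor1 -> Expr Factor1 | ε

Directly left-recursive nonterminals: Expr, Factor.
For Expr: α = {stmt}, β = {stmt, Atom Atom, Factor Factor stmt}. Rewrite as Expr → β Expr1 and Expr1 → α Expr1 | ε.
For Factor: α = {Expr}, β = {else, Expr Expr}. Rewrite as Factor → β Factor1 and Factor1 → α Factor1 | ε.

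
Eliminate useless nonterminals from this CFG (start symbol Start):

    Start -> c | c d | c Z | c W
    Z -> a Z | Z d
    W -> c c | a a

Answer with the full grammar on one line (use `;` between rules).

Generating nonterminals: {Start, W}.
Reachable from Start after that: {Start, W}.
Removed useless symbols: {Z} and every production mentioning them.

Start -> c | c d | c W; W -> c c | a a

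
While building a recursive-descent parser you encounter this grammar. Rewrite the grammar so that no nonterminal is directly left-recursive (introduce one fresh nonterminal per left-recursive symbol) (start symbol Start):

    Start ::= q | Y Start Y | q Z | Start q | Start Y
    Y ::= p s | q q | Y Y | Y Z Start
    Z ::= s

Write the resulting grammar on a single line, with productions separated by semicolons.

Left recursion appears on Start, Y.
For Start: α = {q, Y}, β = {q, Y Start Y, q Z}. Rewrite as Start → β Start1 and Start1 → α Start1 | ε.
For Y: α = {Y, Z Start}, β = {p s, q q}. Rewrite as Y → β Y1 and Y1 → α Y1 | ε.

Start ::= q Start1 | Y Start Y Start1 | q Z Start1; Y ::= p s Y1 | q q Y1; Z ::= s; Start1 ::= q Start1 | Y Start1 | ε; Y1 ::= Y Y1 | Z Start Y1 | ε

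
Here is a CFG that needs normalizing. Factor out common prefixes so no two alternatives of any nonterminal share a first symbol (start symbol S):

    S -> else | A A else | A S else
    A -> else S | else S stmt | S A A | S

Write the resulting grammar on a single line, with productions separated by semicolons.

S -> else | A S'; A -> else S A' | S A''; S' -> A else | S else; A' -> eps | stmt; A'' -> A A | eps

S has alternatives sharing prefix 'A': factor to S → A S' with S' → A else | S else.
A has alternatives sharing prefix 'else S': factor to A → else S A' with A' → ε | stmt.
A has alternatives sharing prefix 'S': factor to A → S A'' with A'' → A A | ε.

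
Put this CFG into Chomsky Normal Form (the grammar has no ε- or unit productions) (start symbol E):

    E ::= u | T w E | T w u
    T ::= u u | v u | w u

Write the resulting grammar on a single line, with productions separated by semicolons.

E ::= u | T Y1 | T Y2; T ::= X2 X2 | X3 X2 | X1 X2; X1 ::= w; X2 ::= u; X3 ::= v; Y1 ::= X1 E; Y2 ::= X1 X2

Introduce a nonterminal for each terminal appearing in a rule of length ≥ 2: X1 → w, X2 → u, X3 → v.
Binarize each right-hand side of length ≥ 3 by chaining fresh nonterminals (Y1, Y2, …): affected rules were E → T X1 E; E → T X1 X2.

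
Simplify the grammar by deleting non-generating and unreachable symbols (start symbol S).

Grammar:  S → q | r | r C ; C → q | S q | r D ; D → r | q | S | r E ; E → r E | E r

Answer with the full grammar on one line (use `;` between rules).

Generating nonterminals: {C, D, S}.
Reachable from S after that: {C, D, S}.
Removed useless symbols: {E} and every production mentioning them.

S → q | r | r C; C → q | S q | r D; D → r | q | S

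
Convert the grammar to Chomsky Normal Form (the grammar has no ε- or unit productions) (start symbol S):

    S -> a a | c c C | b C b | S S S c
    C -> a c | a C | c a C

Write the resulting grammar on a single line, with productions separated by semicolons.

S -> X1 X1 | X2 Y1 | X3 Y2 | S Y3; C -> X1 X2 | X1 C | X2 Y5; X1 -> a; X2 -> c; X3 -> b; Y1 -> X2 C; Y2 -> C X3; Y3 -> S Y4; Y4 -> S X2; Y5 -> X1 C

Introduce a nonterminal for each terminal appearing in a rule of length ≥ 2: X1 → a, X2 → c, X3 → b.
Binarize each right-hand side of length ≥ 3 by chaining fresh nonterminals (Y1, Y2, …): affected rules were S → X2 X2 C; S → X3 C X3; S → S S S X2; C → X2 X1 C.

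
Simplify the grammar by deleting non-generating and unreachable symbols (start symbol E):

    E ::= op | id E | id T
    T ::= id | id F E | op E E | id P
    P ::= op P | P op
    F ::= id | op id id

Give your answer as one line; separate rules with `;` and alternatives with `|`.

Generating nonterminals: {E, F, T}.
Reachable from E after that: {E, F, T}.
Removed useless symbols: {P} and every production mentioning them.

E ::= op | id E | id T; T ::= id | id F E | op E E; F ::= id | op id id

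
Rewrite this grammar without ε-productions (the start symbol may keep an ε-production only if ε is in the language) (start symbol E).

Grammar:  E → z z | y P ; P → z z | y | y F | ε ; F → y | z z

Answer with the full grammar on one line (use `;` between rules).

Nullable set = {P}.
ε ∉ L(G), so no ε-production is kept.
Expand every rule over subsets of its nullable positions: E → y P gives y P | y.

E → z z | y P | y; P → z z | y | y F; F → y | z z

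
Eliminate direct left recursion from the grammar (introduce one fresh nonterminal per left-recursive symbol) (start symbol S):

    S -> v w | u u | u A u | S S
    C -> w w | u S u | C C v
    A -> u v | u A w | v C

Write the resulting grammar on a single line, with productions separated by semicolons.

S -> v w S' | u u S' | u A u S'; C -> w w C' | u S u C'; A -> u v | u A w | v C; S' -> S S' | ε; C' -> C v C' | ε

Directly left-recursive nonterminals: S, C.
For S: α = {S}, β = {v w, u u, u A u}. Rewrite as S → β S' and S' → α S' | ε.
For C: α = {C v}, β = {w w, u S u}. Rewrite as C → β C' and C' → α C' | ε.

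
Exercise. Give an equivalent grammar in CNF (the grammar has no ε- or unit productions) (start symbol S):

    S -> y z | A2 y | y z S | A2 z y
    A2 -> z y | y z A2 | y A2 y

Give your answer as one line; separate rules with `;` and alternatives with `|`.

Introduce a nonterminal for each terminal appearing in a rule of length ≥ 2: X1 → y, X2 → z.
Binarize each right-hand side of length ≥ 3 by chaining fresh nonterminals (Y1, Y2, …): affected rules were S → X1 X2 S; S → A2 X2 X1; A2 → X1 X2 A2; A2 → X1 A2 X1.

S -> X1 X2 | A2 X1 | X1 Y1 | A2 Y2; A2 -> X2 X1 | X1 Y3 | X1 Y4; X1 -> y; X2 -> z; Y1 -> X2 S; Y2 -> X2 X1; Y3 -> X2 A2; Y4 -> A2 X1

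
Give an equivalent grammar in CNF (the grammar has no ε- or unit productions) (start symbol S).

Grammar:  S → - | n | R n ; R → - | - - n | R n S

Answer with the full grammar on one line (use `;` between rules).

S → - | n | R X1; R → - | X2 Y1 | R Y2; X1 → n; X2 → -; Y1 → X2 X1; Y2 → X1 S

Introduce a nonterminal for each terminal appearing in a rule of length ≥ 2: X1 → n, X2 → -.
Binarize each right-hand side of length ≥ 3 by chaining fresh nonterminals (Y1, Y2, …): affected rules were R → X2 X2 X1; R → R X1 S.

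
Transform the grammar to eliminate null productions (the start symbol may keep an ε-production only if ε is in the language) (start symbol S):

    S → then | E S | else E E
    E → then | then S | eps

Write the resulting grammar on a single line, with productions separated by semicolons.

S → then | E S | else E E | else E | else; E → then | then S

Nullable nonterminals: {E}.
ε ∉ L(G), so no ε-production is kept.
Expand every rule over subsets of its nullable positions: S → else E E gives else E E | else E | else.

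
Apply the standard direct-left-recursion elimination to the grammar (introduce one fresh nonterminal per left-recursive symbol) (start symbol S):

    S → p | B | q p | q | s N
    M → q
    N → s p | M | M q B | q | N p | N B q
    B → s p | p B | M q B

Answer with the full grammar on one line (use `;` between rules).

Directly left-recursive nonterminal: N.
For N: α = {p, B q}, β = {s p, M, M q B, q}. Rewrite as N → β N' and N' → α N' | ε.

S → p | B | q p | q | s N; M → q; N → s p N' | M N' | M q B N' | q N'; B → s p | p B | M q B; N' → p N' | B q N' | ε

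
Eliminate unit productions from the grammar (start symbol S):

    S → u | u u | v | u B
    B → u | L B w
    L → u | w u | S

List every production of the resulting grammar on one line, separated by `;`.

Unit pairs: L ⇒* {S}.
For every A with A ⇒* B via unit rules, add B's non-unit alternatives to A; then delete every rule of the form X → Y.

S → u | u u | v | u B; B → u | L B w; L → u | w u | u u | v | u B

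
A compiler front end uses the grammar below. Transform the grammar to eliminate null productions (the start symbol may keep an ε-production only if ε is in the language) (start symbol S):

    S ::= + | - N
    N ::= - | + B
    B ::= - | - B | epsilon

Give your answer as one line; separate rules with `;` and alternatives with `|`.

Nullable set = {B}.
ε ∉ L(G), so no ε-production is kept.
Add the nullable-subset variants: N → + B gives + B | +.

S ::= + | - N; N ::= - | + B | +; B ::= - | - B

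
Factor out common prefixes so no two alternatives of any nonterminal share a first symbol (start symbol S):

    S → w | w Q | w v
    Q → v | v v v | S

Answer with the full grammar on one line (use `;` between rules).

S → w S'; Q → S | v Q'; S' → epsilon | Q | v; Q' → epsilon | v v

S has alternatives sharing prefix 'w': factor to S → w S' with S' → ε | Q | v.
Q has alternatives sharing prefix 'v': factor to Q → v Q' with Q' → ε | v v.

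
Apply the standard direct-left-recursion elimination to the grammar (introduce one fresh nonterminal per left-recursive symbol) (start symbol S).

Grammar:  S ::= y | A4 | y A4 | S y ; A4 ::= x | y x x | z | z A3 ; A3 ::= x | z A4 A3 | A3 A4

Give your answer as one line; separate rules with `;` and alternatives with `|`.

S ::= y S' | A4 S' | y A4 S'; A4 ::= x | y x x | z | z A3; A3 ::= x A3' | z A4 A3 A3'; S' ::= y S' | ε; A3' ::= A4 A3' | ε

Left recursion appears on S, A3.
For S: α = {y}, β = {y, A4, y A4}. Rewrite as S → β S' and S' → α S' | ε.
For A3: α = {A4}, β = {x, z A4 A3}. Rewrite as A3 → β A3' and A3' → α A3' | ε.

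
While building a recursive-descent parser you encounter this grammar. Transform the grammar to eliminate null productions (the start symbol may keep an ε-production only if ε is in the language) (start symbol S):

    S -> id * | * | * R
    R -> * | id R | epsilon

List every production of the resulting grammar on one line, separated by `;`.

Nullable nonterminals: {R}.
ε ∉ L(G), so no ε-production is kept.
For each production, add variants omitting each subset of nullable occurrences: R → id R gives id R | id.

S -> id * | * | * R; R -> * | id R | id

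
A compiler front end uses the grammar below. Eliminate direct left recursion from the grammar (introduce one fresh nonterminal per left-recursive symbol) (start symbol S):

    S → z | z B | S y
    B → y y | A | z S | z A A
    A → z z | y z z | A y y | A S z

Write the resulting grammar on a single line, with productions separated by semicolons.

S → z S' | z B S'; B → y y | A | z S | z A A; A → z z A' | y z z A'; S' → y S' | eps; A' → y y A' | S z A' | eps

Left recursion appears on S, A.
For S: α = {y}, β = {z, z B}. Rewrite as S → β S' and S' → α S' | ε.
For A: α = {y y, S z}, β = {z z, y z z}. Rewrite as A → β A' and A' → α A' | ε.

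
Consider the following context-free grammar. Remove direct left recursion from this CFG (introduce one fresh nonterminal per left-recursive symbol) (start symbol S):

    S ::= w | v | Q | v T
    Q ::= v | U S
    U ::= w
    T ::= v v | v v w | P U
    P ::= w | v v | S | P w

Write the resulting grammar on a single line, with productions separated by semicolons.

S ::= w | v | Q | v T; Q ::= v | U S; U ::= w; T ::= v v | v v w | P U; P ::= w P' | v v P' | S P'; P' ::= w P' | eps

Directly left-recursive nonterminal: P.
For P: α = {w}, β = {w, v v, S}. Rewrite as P → β P' and P' → α P' | ε.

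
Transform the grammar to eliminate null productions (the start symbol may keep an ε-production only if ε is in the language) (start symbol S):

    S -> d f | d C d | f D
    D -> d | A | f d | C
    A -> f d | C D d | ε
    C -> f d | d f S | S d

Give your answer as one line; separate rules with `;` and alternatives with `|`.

Nullable nonterminals: {A, D}.
ε ∉ L(G), so no ε-production is kept.
Add the nullable-subset variants: S → f D gives f D | f. A → C D d gives C D d | C d.

S -> d f | d C d | f D | f; D -> d | A | f d | C; A -> f d | C D d | C d; C -> f d | d f S | S d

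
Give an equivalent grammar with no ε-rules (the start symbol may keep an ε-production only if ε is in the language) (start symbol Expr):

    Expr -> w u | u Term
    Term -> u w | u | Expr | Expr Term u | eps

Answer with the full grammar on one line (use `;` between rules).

The nullable symbols are {Term}.
ε ∉ L(G), so no ε-production is kept.
For each production, add variants omitting each subset of nullable occurrences: Expr → u Term gives u Term | u. Term → Expr Term u gives Expr Term u | Expr u.

Expr -> w u | u Term | u; Term -> u w | u | Expr | Expr Term u | Expr u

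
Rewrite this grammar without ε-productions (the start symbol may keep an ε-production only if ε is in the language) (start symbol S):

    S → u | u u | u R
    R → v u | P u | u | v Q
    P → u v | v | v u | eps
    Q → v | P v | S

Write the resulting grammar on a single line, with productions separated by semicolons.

Nullable nonterminals: {P}.
ε ∉ L(G), so no ε-production is kept.
Add the nullable-subset variants: R → P u gives P u | u.

S → u | u u | u R; R → v u | P u | u | v Q; P → u v | v | v u; Q → v | P v | S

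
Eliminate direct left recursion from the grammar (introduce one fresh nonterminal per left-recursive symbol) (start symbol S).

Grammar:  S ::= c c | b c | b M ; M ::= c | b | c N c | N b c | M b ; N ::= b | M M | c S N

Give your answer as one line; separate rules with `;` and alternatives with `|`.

S ::= c c | b c | b M; M ::= c M' | b M' | c N c M' | N b c M'; N ::= b | M M | c S N; M' ::= b M' | ε

Directly left-recursive nonterminal: M.
For M: α = {b}, β = {c, b, c N c, N b c}. Rewrite as M → β M' and M' → α M' | ε.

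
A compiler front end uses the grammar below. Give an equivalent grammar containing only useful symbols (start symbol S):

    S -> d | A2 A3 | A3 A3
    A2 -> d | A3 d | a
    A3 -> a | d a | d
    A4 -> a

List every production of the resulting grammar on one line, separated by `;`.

S -> d | A2 A3 | A3 A3; A2 -> d | A3 d | a; A3 -> a | d a | d

Generating nonterminals: {A2, A3, A4, S}.
Reachable from S after that: {A2, A3, S}.
Removed useless symbols: {A4} and every production mentioning them.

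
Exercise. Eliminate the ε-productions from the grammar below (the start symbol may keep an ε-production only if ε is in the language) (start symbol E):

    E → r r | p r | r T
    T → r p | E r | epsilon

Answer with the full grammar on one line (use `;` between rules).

Nullable nonterminals: {T}.
ε ∉ L(G), so no ε-production is kept.
Add the nullable-subset variants: E → r T gives r T | r.

E → r r | p r | r T | r; T → r p | E r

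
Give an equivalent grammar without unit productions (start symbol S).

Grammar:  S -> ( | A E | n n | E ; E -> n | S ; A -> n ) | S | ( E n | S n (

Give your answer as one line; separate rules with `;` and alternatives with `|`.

Unit pairs: A ⇒* {E, S}; E ⇒* {S}; S ⇒* {E}.
For each unit pair (A, B), copy every non-unit production of B to A, then drop all unit productions.

S -> n | ( | A E | n n; E -> n | ( | A E | n n; A -> n | ( | A E | n n | n ) | ( E n | S n (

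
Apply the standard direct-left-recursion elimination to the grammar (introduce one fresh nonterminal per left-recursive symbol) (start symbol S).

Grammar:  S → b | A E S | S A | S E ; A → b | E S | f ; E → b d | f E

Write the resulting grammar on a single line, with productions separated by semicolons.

S → b S' | A E S S'; A → b | E S | f; E → b d | f E; S' → A S' | E S' | ε

S is directly left-recursive.
For S: α = {A, E}, β = {b, A E S}. Rewrite as S → β S' and S' → α S' | ε.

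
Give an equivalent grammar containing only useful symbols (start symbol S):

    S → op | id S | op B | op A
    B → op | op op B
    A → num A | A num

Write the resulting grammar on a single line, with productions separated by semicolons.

Generating nonterminals: {B, S}.
Reachable from S after that: {B, S}.
Removed useless symbols: {A} and every production mentioning them.

S → op | id S | op B; B → op | op op B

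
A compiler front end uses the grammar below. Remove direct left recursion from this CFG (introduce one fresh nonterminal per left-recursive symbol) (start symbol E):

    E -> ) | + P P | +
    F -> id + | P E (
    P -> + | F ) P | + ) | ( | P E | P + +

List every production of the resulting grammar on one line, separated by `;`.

E -> ) | + P P | +; F -> id + | P E (; P -> + P' | F ) P P' | + ) P' | ( P'; P' -> E P' | + + P' | ε

P is directly left-recursive.
For P: α = {E, + +}, β = {+, F ) P, + ), (}. Rewrite as P → β P' and P' → α P' | ε.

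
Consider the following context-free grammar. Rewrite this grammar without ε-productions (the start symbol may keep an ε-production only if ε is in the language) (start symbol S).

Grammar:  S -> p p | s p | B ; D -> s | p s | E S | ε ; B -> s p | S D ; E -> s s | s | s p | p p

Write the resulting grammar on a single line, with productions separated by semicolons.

S -> p p | s p | B; D -> s | p s | E S; B -> s p | S D | S; E -> s s | s | s p | p p

Nullable nonterminals: {D}.
ε ∉ L(G), so no ε-production is kept.
For each production, add variants omitting each subset of nullable occurrences: B → S D gives S D | S.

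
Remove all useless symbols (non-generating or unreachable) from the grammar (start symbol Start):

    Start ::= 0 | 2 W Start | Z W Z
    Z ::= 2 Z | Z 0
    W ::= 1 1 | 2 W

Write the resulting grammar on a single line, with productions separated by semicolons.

Generating nonterminals: {Start, W}.
Reachable from Start after that: {Start, W}.
Removed useless symbols: {Z} and every production mentioning them.

Start ::= 0 | 2 W Start; W ::= 1 1 | 2 W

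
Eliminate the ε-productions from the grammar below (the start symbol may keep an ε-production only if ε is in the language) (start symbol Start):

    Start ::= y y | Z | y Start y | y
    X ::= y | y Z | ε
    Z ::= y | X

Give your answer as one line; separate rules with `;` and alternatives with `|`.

Nullable nonterminals: {Start, X, Z}.
ε ∈ L(G) since Start is nullable, so keep Start → ε.

Start ::= y y | Z | y Start y | y | ε; X ::= y | y Z; Z ::= y | X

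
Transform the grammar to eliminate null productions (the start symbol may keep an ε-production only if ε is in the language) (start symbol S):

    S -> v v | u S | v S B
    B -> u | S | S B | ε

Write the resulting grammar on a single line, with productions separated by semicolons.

S -> v v | u S | v S B | v S; B -> u | S | S B

The nullable symbols are {B}.
ε ∉ L(G), so no ε-production is kept.
For each production, add variants omitting each subset of nullable occurrences: S → v S B gives v S B | v S.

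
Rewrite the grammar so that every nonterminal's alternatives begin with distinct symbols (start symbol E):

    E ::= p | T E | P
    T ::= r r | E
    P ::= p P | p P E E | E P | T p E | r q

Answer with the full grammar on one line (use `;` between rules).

E ::= p | T E | P; T ::= r r | E; P ::= E P | T p E | r q | p P P'; P' ::= ε | E E

P has alternatives sharing prefix 'p P': factor to P → p P P' with P' → ε | E E.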